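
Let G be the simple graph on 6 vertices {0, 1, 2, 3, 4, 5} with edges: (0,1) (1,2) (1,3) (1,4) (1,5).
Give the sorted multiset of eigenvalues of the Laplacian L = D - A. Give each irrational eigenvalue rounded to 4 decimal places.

Reading degrees in the order [0, 1, 2, 3, 4, 5] gives [1, 5, 1, 1, 1, 1]; set D = diag(1, 5, 1, 1, 1, 1) and form L = D - A. Diagonalising L (or applying a numerical eigensolver to the 6x6 matrix) gives the spectrum above. The eigenvalues sum to 10, which equals trace(L) = 2|E|.

[0, 1, 1, 1, 1, 6]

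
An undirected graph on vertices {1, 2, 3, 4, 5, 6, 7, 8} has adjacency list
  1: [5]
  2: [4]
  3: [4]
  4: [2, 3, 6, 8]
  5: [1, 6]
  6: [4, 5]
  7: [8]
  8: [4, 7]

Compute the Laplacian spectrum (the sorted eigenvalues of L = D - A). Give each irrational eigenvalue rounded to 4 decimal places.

Reading degrees in the order [1, 2, 3, 4, 5, 6, 7, 8] gives [1, 1, 1, 4, 2, 2, 1, 2]; set D = diag(1, 1, 1, 4, 2, 2, 1, 2) and form L = D - A. Diagonalising L (or applying a numerical eigensolver to the 8x8 matrix) gives the spectrum above. The single zero eigenvalue shows the graph is connected. There is one zero in the spectrum, matching the 1 component.

[0, 0.2538, 0.5472, 1, 1.4689, 2.4066, 3.1504, 5.1732]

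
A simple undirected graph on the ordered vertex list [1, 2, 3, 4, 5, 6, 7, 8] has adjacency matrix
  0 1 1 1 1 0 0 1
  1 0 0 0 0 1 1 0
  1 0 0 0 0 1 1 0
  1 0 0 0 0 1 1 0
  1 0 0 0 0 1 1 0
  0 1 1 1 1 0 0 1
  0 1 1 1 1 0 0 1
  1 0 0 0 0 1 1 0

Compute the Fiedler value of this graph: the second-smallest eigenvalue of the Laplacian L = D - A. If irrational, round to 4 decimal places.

3

Reading degrees in the order [1, 2, 3, 4, 5, 6, 7, 8] gives [5, 3, 3, 3, 3, 5, 5, 3]; set D = diag(5, 3, 3, 3, 3, 5, 5, 3) and form L = D - A. Computing the eigenvalues of L and sorting gives [0, 3, 3, 3, 3, 5, 5, 8]. The Fiedler value lambda_2 = 3 is strictly positive, so the graph is connected. The eigenvalues sum to 30, which equals trace(L) = 2|E|.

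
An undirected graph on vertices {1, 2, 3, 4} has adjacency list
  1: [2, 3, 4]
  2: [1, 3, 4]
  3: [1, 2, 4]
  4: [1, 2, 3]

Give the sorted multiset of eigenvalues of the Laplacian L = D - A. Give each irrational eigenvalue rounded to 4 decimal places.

Each diagonal entry of L is the vertex degree and each off-diagonal entry is -1 where an edge is present, 0 otherwise; in the order [1, 2, 3, 4] the diagonal is [3, 3, 3, 3]. Diagonalising L (or applying a numerical eigensolver to the 4x4 matrix) gives the spectrum above. The single zero eigenvalue shows the graph is connected. There is one zero in the spectrum, matching the 1 component.

[0, 4, 4, 4]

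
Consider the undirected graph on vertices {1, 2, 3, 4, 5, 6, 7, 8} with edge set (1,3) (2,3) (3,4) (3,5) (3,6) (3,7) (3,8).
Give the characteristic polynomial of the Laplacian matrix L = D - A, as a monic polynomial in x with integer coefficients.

x^8 - 14x^7 + 63x^6 - 140x^5 + 175x^4 - 126x^3 + 49x^2 - 8x

With the vertex order [1, 2, 3, 4, 5, 6, 7, 8], the degrees are [1, 1, 7, 1, 1, 1, 1, 1], giving D = diag(1, 1, 7, 1, 1, 1, 1, 1) and L = D - A. Computing det(xI - L) by cofactor expansion (or equivalently via sum-over-permutations) gives x^8 - 14x^7 + 63x^6 - 140x^5 + 175x^4 - 126x^3 + 49x^2 - 8x. Since p(0) = det(-L) = 0, x divides p(x). The eigenvalues sum to 14, which equals trace(L) = 2|E|. There is one zero in the spectrum, matching the 1 component.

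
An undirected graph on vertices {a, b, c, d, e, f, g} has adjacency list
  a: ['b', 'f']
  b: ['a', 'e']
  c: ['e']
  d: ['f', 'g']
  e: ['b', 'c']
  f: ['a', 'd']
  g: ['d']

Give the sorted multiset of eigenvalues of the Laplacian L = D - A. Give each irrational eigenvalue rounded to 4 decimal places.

With the vertex order [a, b, c, d, e, f, g], the degrees are [2, 2, 1, 2, 2, 2, 1], giving D = diag(2, 2, 1, 2, 2, 2, 1) and L = D - A. Since every row of L sums to 0, the all-ones vector is in the kernel and 0 is an eigenvalue. The single zero eigenvalue shows the graph is connected. The largest eigenvalue, 3.8019, is at most the vertex count 7.

[0, 0.1981, 0.7530, 1.5550, 2.4450, 3.2470, 3.8019]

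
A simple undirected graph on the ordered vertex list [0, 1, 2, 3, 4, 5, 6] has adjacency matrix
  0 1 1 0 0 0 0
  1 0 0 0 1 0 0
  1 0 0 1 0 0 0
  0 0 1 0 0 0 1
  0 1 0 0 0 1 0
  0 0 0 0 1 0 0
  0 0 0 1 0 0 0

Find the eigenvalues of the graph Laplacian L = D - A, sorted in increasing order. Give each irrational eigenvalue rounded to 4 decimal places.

Reading degrees in the order [0, 1, 2, 3, 4, 5, 6] gives [2, 2, 2, 2, 2, 1, 1]; set D = diag(2, 2, 2, 2, 2, 1, 1) and form L = D - A. Diagonalising L (or applying a numerical eigensolver to the 7x7 matrix) gives the spectrum above. There is one zero in the spectrum, matching the 1 component. By the matrix-tree theorem the graph has (1/7) * product of the nonzero eigenvalues = 1 spanning tree.

[0, 0.1981, 0.7530, 1.5550, 2.4450, 3.2470, 3.8019]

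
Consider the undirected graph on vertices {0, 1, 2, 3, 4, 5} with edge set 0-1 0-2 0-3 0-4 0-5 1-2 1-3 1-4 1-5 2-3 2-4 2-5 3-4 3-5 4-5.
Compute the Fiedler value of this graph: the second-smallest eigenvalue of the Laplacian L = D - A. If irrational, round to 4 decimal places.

6

Each diagonal entry of L is the vertex degree and each off-diagonal entry is -1 where an edge is present, 0 otherwise; in the order [0, 1, 2, 3, 4, 5] the diagonal is [5, 5, 5, 5, 5, 5]. The sorted Laplacian eigenvalues are [0, 6, 6, 6, 6, 6]; the algebraic connectivity is the second entry, 6. The largest eigenvalue, 6, is at most the vertex count 6. There is one zero in the spectrum, matching the 1 component.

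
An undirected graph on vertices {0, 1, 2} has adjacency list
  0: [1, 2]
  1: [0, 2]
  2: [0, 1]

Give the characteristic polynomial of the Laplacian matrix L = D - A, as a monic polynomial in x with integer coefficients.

x^3 - 6x^2 + 9x

With the vertex order [0, 1, 2], the degrees are [2, 2, 2], giving D = diag(2, 2, 2) and L = D - A. The eigenvalues of L are [0, 3, 3]; the characteristic polynomial is the product of (x - lambda_i), which multiplies out to x^3 - 6x^2 + 9x. Since p(0) = det(-L) = 0, x divides p(x). The eigenvalues sum to 6, which equals trace(L) = 2|E|.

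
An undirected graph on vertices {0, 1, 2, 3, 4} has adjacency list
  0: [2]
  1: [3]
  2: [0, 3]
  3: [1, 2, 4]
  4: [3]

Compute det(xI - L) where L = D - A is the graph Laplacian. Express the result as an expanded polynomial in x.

x^5 - 8x^4 + 20x^3 - 18x^2 + 5x

With the vertex order [0, 1, 2, 3, 4], the degrees are [1, 1, 2, 3, 1], giving D = diag(1, 1, 2, 3, 1) and L = D - A. Computing det(xI - L) by cofactor expansion (or equivalently via sum-over-permutations) gives x^5 - 8x^4 + 20x^3 - 18x^2 + 5x. Since p(0) = det(-L) = 0, x divides p(x). The largest eigenvalue, 4.1701, is at most the vertex count 5. By the matrix-tree theorem the graph has (1/5) * product of the nonzero eigenvalues = 1 spanning tree.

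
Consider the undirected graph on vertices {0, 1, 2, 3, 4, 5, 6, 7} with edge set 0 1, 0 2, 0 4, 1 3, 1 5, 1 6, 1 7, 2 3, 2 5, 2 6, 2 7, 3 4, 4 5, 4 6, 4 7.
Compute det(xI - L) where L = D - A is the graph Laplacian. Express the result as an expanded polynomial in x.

Reading degrees in the order [0, 1, 2, 3, 4, 5, 6, 7] gives [3, 5, 5, 3, 5, 3, 3, 3]; set D = diag(3, 5, 5, 3, 5, 3, 3, 3) and form L = D - A. The eigenvalues of L are [0, 3, 3, 3, 3, 5, 5, 8]; the characteristic polynomial is the product of (x - lambda_i), which multiplies out to x^8 - 30x^7 + 375x^6 - 2540x^5 + 10095x^4 - 23598x^3 + 30105x^2 - 16200x. The coefficient of x^7 equals -trace(L) = -30, matching the sum of degrees. There is one zero in the spectrum, matching the 1 component. By the matrix-tree theorem the graph has (1/8) * product of the nonzero eigenvalues = 2025 spanning trees.

x^8 - 30x^7 + 375x^6 - 2540x^5 + 10095x^4 - 23598x^3 + 30105x^2 - 16200x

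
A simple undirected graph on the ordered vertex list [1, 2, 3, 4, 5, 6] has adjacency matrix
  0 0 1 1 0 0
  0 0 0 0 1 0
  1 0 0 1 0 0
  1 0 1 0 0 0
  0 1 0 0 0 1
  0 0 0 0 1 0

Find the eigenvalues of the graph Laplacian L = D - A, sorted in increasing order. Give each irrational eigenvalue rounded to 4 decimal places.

[0, 0, 1, 3, 3, 3]

With the vertex order [1, 2, 3, 4, 5, 6], the degrees are [2, 1, 2, 2, 2, 1], giving D = diag(2, 1, 2, 2, 2, 1) and L = D - A. The multiplicity of 0 as a Laplacian eigenvalue equals the number of connected components. The 2 zero eigenvalues correspond to the 2 connected components. The largest eigenvalue, 3, is at most the vertex count 6.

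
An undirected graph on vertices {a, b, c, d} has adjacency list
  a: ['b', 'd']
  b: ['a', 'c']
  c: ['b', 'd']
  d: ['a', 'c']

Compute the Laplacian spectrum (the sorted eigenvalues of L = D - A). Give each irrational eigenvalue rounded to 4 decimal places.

Reading degrees in the order [a, b, c, d] gives [2, 2, 2, 2]; set D = diag(2, 2, 2, 2) and form L = D - A. Since every row of L sums to 0, the all-ones vector is in the kernel and 0 is an eigenvalue. The eigenvalues sum to 8, which equals trace(L) = 2|E|.

[0, 2, 2, 4]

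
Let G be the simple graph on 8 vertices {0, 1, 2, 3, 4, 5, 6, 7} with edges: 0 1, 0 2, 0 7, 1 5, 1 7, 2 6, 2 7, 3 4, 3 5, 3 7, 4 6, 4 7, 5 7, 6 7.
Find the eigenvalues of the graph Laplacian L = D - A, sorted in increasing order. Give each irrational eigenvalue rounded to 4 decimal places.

[0, 1.7530, 1.7530, 3.4450, 3.4450, 4.8019, 4.8019, 8]

Reading degrees in the order [0, 1, 2, 3, 4, 5, 6, 7] gives [3, 3, 3, 3, 3, 3, 3, 7]; set D = diag(3, 3, 3, 3, 3, 3, 3, 7) and form L = D - A. The multiplicity of 0 as a Laplacian eigenvalue equals the number of connected components. The single zero eigenvalue shows the graph is connected.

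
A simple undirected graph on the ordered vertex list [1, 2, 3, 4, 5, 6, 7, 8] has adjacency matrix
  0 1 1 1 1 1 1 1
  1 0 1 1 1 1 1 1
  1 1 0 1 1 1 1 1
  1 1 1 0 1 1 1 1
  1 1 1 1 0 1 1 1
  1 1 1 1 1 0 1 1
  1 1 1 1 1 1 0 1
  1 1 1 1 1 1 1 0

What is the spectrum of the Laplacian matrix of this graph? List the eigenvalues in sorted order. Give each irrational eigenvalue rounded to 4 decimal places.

[0, 8, 8, 8, 8, 8, 8, 8]

Reading degrees in the order [1, 2, 3, 4, 5, 6, 7, 8] gives [7, 7, 7, 7, 7, 7, 7, 7]; set D = diag(7, 7, 7, 7, 7, 7, 7, 7) and form L = D - A. The multiplicity of 0 as a Laplacian eigenvalue equals the number of connected components. The single zero eigenvalue shows the graph is connected. The largest eigenvalue, 8, is at most the vertex count 8. There is one zero in the spectrum, matching the 1 component.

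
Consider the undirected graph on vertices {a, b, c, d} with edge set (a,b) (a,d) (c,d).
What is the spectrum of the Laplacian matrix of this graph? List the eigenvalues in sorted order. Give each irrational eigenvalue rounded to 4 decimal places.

With the vertex order [a, b, c, d], the degrees are [2, 1, 1, 2], giving D = diag(2, 1, 1, 2) and L = D - A. The multiplicity of 0 as a Laplacian eigenvalue equals the number of connected components. The single zero eigenvalue shows the graph is connected. There is one zero in the spectrum, matching the 1 component. By the matrix-tree theorem the graph has (1/4) * product of the nonzero eigenvalues = 1 spanning tree.

[0, 0.5858, 2, 3.4142]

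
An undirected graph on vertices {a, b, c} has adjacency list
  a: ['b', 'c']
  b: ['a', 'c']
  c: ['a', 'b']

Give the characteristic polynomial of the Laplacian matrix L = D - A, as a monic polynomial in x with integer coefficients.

x^3 - 6x^2 + 9x

Each diagonal entry of L is the vertex degree and each off-diagonal entry is -1 where an edge is present, 0 otherwise; in the order [a, b, c] the diagonal is [2, 2, 2]. The eigenvalues of L are [0, 3, 3]; the characteristic polynomial is the product of (x - lambda_i), which multiplies out to x^3 - 6x^2 + 9x. Since p(0) = det(-L) = 0, x divides p(x). By the matrix-tree theorem the graph has (1/3) * product of the nonzero eigenvalues = 3 spanning trees. There is one zero in the spectrum, matching the 1 component.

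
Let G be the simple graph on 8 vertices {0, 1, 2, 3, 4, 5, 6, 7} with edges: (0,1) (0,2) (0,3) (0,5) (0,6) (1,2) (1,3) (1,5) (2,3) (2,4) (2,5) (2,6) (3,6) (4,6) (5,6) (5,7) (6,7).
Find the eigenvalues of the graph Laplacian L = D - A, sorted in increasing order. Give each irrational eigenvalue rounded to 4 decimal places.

Reading degrees in the order [0, 1, 2, 3, 4, 5, 6, 7] gives [5, 4, 6, 4, 2, 5, 6, 2]; set D = diag(5, 4, 6, 4, 2, 5, 6, 2) and form L = D - A. L is symmetric positive semidefinite, so every eigenvalue is real and nonnegative. The largest eigenvalue, 7.3236, is at most the vertex count 8.

[0, 1.7707, 2.0099, 4.4716, 5.0631, 6.2926, 7.0684, 7.3236]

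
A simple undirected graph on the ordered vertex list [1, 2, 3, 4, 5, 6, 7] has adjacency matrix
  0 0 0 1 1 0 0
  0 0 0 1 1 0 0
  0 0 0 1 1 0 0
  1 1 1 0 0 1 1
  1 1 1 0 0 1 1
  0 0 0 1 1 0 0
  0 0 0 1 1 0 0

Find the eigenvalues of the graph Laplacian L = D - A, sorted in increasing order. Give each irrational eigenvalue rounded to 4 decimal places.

With the vertex order [1, 2, 3, 4, 5, 6, 7], the degrees are [2, 2, 2, 5, 5, 2, 2], giving D = diag(2, 2, 2, 5, 5, 2, 2) and L = D - A. Since every row of L sums to 0, the all-ones vector is in the kernel and 0 is an eigenvalue. The eigenvalues sum to 20, which equals trace(L) = 2|E|. By the matrix-tree theorem the graph has (1/7) * product of the nonzero eigenvalues = 80 spanning trees.

[0, 2, 2, 2, 2, 5, 7]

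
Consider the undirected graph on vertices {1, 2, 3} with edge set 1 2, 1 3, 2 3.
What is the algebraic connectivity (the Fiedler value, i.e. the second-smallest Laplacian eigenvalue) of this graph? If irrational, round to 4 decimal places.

3

With the vertex order [1, 2, 3], the degrees are [2, 2, 2], giving D = diag(2, 2, 2) and L = D - A. Computing the eigenvalues of L and sorting gives [0, 3, 3]. The Fiedler value lambda_2 = 3 is strictly positive, so the graph is connected. By the matrix-tree theorem the graph has (1/3) * product of the nonzero eigenvalues = 3 spanning trees.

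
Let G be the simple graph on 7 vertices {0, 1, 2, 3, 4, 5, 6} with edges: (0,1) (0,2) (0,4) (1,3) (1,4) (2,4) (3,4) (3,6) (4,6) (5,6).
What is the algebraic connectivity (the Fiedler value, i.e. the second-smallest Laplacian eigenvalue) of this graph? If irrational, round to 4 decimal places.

0.6751

With the vertex order [0, 1, 2, 3, 4, 5, 6], the degrees are [3, 3, 2, 3, 5, 1, 3], giving D = diag(3, 3, 2, 3, 5, 1, 3) and L = D - A. The sorted Laplacian eigenvalues are [0, 0.6751, 1.7898, 2.8517, 3.9185, 4.7069, 6.0579]; the algebraic connectivity is the second entry, 0.6751. There is one zero in the spectrum, matching the 1 component.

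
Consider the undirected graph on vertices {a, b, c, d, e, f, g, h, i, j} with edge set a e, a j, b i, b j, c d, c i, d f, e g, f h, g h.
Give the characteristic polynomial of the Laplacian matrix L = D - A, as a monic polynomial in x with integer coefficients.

Reading degrees in the order [a, b, c, d, e, f, g, h, i, j] gives [2, 2, 2, 2, 2, 2, 2, 2, 2, 2]; set D = diag(2, 2, 2, 2, 2, 2, 2, 2, 2, 2) and form L = D - A. L has integer entries, so p(x) = det(xI - L) has integer coefficients. Expanding the determinant yields x^10 - 20x^9 + 170x^8 - 800x^7 + 2275x^6 - 4004x^5 + 4290x^4 - 2640x^3 + 825x^2 - 100x. Since p(0) = det(-L) = 0, x divides p(x). There is one zero in the spectrum, matching the 1 component.

x^10 - 20x^9 + 170x^8 - 800x^7 + 2275x^6 - 4004x^5 + 4290x^4 - 2640x^3 + 825x^2 - 100x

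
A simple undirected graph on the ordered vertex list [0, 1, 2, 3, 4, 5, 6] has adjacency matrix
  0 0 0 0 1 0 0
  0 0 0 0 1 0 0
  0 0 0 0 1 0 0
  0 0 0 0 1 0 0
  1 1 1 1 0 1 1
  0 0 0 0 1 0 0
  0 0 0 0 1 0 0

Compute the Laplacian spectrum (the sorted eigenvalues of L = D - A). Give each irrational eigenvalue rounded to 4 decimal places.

[0, 1, 1, 1, 1, 1, 7]

Each diagonal entry of L is the vertex degree and each off-diagonal entry is -1 where an edge is present, 0 otherwise; in the order [0, 1, 2, 3, 4, 5, 6] the diagonal is [1, 1, 1, 1, 6, 1, 1]. The multiplicity of 0 as a Laplacian eigenvalue equals the number of connected components. By the matrix-tree theorem the graph has (1/7) * product of the nonzero eigenvalues = 1 spanning tree. The largest eigenvalue, 7, is at most the vertex count 7.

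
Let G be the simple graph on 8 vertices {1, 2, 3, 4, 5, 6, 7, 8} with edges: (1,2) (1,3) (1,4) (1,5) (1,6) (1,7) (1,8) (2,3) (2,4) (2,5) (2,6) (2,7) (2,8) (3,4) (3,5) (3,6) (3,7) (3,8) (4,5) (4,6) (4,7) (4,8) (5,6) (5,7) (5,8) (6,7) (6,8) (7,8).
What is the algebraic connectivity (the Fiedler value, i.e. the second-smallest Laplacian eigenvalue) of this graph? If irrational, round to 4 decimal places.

Each diagonal entry of L is the vertex degree and each off-diagonal entry is -1 where an edge is present, 0 otherwise; in the order [1, 2, 3, 4, 5, 6, 7, 8] the diagonal is [7, 7, 7, 7, 7, 7, 7, 7]. Computing the eigenvalues of L and sorting gives [0, 8, 8, 8, 8, 8, 8, 8]. The Fiedler value lambda_2 = 8 is strictly positive, so the graph is connected. The eigenvalues sum to 56, which equals trace(L) = 2|E|.

8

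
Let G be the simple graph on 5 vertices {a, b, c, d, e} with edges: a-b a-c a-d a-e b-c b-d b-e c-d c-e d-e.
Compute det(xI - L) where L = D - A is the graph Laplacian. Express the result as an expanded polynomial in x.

x^5 - 20x^4 + 150x^3 - 500x^2 + 625x

With the vertex order [a, b, c, d, e], the degrees are [4, 4, 4, 4, 4], giving D = diag(4, 4, 4, 4, 4) and L = D - A. L has integer entries, so p(x) = det(xI - L) has integer coefficients. Expanding the determinant yields x^5 - 20x^4 + 150x^3 - 500x^2 + 625x. The constant term is 0 because L is singular (the all-ones vector lies in its kernel). The eigenvalues sum to 20, which equals trace(L) = 2|E|. By the matrix-tree theorem the graph has (1/5) * product of the nonzero eigenvalues = 125 spanning trees.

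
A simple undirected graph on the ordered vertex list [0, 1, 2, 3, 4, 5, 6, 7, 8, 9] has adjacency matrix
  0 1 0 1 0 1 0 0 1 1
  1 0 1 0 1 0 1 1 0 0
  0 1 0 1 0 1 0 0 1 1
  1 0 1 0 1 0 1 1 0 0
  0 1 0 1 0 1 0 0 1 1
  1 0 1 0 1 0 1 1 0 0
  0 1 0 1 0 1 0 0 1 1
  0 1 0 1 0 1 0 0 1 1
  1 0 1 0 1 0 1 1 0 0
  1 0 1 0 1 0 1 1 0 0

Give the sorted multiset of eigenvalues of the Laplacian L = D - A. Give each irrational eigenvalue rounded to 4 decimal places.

[0, 5, 5, 5, 5, 5, 5, 5, 5, 10]

Reading degrees in the order [0, 1, 2, 3, 4, 5, 6, 7, 8, 9] gives [5, 5, 5, 5, 5, 5, 5, 5, 5, 5]; set D = diag(5, 5, 5, 5, 5, 5, 5, 5, 5, 5) and form L = D - A. The multiplicity of 0 as a Laplacian eigenvalue equals the number of connected components. The single zero eigenvalue shows the graph is connected. The eigenvalues sum to 50, which equals trace(L) = 2|E|.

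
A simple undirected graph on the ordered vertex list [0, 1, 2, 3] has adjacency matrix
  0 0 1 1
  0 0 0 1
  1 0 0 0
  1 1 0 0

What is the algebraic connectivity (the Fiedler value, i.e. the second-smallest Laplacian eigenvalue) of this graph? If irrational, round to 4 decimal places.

Reading degrees in the order [0, 1, 2, 3] gives [2, 1, 1, 2]; set D = diag(2, 1, 1, 2) and form L = D - A. Computing the eigenvalues of L and sorting gives [0, 0.5858, 2, 3.4142]. The Fiedler value lambda_2 = 0.5858 is strictly positive, so the graph is connected. By the matrix-tree theorem the graph has (1/4) * product of the nonzero eigenvalues = 1 spanning tree.

0.5858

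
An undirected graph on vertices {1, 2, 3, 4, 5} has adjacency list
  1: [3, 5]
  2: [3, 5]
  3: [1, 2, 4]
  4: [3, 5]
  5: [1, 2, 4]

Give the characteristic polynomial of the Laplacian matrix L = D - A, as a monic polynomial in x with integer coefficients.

x^5 - 12x^4 + 51x^3 - 92x^2 + 60x

With the vertex order [1, 2, 3, 4, 5], the degrees are [2, 2, 3, 2, 3], giving D = diag(2, 2, 3, 2, 3) and L = D - A. L has integer entries, so p(x) = det(xI - L) has integer coefficients. Expanding the determinant yields x^5 - 12x^4 + 51x^3 - 92x^2 + 60x. The constant term is 0 because L is singular (the all-ones vector lies in its kernel). The eigenvalues sum to 12, which equals trace(L) = 2|E|. By the matrix-tree theorem the graph has (1/5) * product of the nonzero eigenvalues = 12 spanning trees.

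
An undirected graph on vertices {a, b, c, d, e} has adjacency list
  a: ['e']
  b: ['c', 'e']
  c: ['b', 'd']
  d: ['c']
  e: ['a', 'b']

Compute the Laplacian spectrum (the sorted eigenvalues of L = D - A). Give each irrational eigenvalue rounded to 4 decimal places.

[0, 0.3820, 1.3820, 2.6180, 3.6180]

Each diagonal entry of L is the vertex degree and each off-diagonal entry is -1 where an edge is present, 0 otherwise; in the order [a, b, c, d, e] the diagonal is [1, 2, 2, 1, 2]. Diagonalising L (or applying a numerical eigensolver to the 5x5 matrix) gives the spectrum above. The single zero eigenvalue shows the graph is connected. The largest eigenvalue, 3.6180, is at most the vertex count 5. By the matrix-tree theorem the graph has (1/5) * product of the nonzero eigenvalues = 1 spanning tree.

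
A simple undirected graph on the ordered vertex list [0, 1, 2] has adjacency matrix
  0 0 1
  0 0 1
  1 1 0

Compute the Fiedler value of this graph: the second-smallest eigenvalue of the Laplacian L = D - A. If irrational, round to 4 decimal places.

With the vertex order [0, 1, 2], the degrees are [1, 1, 2], giving D = diag(1, 1, 2) and L = D - A. The sorted Laplacian eigenvalues are [0, 1, 3]; the algebraic connectivity is the second entry, 1. The eigenvalues sum to 4, which equals trace(L) = 2|E|.

1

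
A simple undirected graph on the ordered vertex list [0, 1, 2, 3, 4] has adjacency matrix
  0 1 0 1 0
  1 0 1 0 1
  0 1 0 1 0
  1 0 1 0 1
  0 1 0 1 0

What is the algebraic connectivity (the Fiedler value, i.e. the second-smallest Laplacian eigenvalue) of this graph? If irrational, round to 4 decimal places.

Reading degrees in the order [0, 1, 2, 3, 4] gives [2, 3, 2, 3, 2]; set D = diag(2, 3, 2, 3, 2) and form L = D - A. The sorted Laplacian eigenvalues are [0, 2, 2, 3, 5]; the algebraic connectivity is the second entry, 2. The eigenvalues sum to 12, which equals trace(L) = 2|E|. By the matrix-tree theorem the graph has (1/5) * product of the nonzero eigenvalues = 12 spanning trees.

2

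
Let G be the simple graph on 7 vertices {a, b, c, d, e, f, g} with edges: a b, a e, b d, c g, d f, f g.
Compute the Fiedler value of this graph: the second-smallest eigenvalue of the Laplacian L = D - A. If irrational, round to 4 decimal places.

Each diagonal entry of L is the vertex degree and each off-diagonal entry is -1 where an edge is present, 0 otherwise; in the order [a, b, c, d, e, f, g] the diagonal is [2, 2, 1, 2, 1, 2, 2]. The smallest Laplacian eigenvalue is always 0. The next one, lambda_2 = 0.1981, measures how hard the graph is to disconnect: larger values mean better connectivity. By the matrix-tree theorem the graph has (1/7) * product of the nonzero eigenvalues = 1 spanning tree. There is one zero in the spectrum, matching the 1 component.

0.1981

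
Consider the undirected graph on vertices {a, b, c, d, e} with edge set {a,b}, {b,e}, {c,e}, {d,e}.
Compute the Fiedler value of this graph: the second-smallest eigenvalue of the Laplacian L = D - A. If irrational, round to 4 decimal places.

0.5188

Each diagonal entry of L is the vertex degree and each off-diagonal entry is -1 where an edge is present, 0 otherwise; in the order [a, b, c, d, e] the diagonal is [1, 2, 1, 1, 3]. The smallest Laplacian eigenvalue is always 0. The next one, lambda_2 = 0.5188, measures how hard the graph is to disconnect: larger values mean better connectivity. The largest eigenvalue, 4.1701, is at most the vertex count 5.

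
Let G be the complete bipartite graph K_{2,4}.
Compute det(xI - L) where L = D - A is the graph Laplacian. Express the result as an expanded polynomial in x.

x^6 - 16x^5 + 96x^4 - 272x^3 + 368x^2 - 192x

The graph has 6 vertices and degree multiset [4, 4, 2, 2, 2, 2]; D is the diagonal matrix of degrees and L = D - A. Computing det(xI - L) by cofactor expansion (or equivalently via sum-over-permutations) gives x^6 - 16x^5 + 96x^4 - 272x^3 + 368x^2 - 192x. Since p(0) = det(-L) = 0, x divides p(x). There is one zero in the spectrum, matching the 1 component.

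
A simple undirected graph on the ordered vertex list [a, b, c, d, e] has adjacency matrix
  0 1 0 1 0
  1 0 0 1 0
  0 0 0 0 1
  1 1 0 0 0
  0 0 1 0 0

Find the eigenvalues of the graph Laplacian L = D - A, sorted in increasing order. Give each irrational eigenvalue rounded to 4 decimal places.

Reading degrees in the order [a, b, c, d, e] gives [2, 2, 1, 2, 1]; set D = diag(2, 2, 1, 2, 1) and form L = D - A. L is symmetric positive semidefinite, so every eigenvalue is real and nonnegative. The 2 zero eigenvalues correspond to the 2 connected components. The largest eigenvalue, 3, is at most the vertex count 5. There are 2 zeros in the spectrum, matching the 2 components.

[0, 0, 2, 3, 3]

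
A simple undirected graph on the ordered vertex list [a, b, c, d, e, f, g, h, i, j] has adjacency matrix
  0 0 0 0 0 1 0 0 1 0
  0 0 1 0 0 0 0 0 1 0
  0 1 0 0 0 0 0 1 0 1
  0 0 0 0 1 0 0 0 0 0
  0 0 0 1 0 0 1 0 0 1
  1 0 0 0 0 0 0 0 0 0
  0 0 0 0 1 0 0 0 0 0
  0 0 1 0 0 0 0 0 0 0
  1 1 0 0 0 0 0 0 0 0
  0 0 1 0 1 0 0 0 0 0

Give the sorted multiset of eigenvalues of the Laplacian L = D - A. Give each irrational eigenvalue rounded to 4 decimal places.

Reading degrees in the order [a, b, c, d, e, f, g, h, i, j] gives [2, 2, 3, 1, 3, 1, 1, 1, 2, 2]; set D = diag(2, 2, 3, 1, 3, 1, 1, 1, 2, 2) and form L = D - A. The multiplicity of 0 as a Laplacian eigenvalue equals the number of connected components. The single zero eigenvalue shows the graph is connected. There is one zero in the spectrum, matching the 1 component.

[0, 0.1288, 0.3924, 1, 1, 1.5222, 2.2184, 3.3439, 3.9000, 4.4944]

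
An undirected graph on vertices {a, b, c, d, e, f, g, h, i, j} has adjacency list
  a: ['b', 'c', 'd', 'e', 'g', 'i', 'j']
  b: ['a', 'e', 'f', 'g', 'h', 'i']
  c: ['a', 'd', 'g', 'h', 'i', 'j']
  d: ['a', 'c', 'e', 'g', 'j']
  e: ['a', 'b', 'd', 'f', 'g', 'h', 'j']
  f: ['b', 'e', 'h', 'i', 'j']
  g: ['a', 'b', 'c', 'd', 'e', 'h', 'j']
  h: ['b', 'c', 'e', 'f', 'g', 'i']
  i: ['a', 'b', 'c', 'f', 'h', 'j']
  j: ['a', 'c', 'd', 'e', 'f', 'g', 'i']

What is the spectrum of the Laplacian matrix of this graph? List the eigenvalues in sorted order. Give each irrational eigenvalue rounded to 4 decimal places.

Reading degrees in the order [a, b, c, d, e, f, g, h, i, j] gives [7, 6, 6, 5, 7, 5, 7, 6, 6, 7]; set D = diag(7, 6, 6, 5, 7, 5, 7, 6, 6, 7) and form L = D - A. L is symmetric positive semidefinite, so every eigenvalue is real and nonnegative. The eigenvalues sum to 62, which equals trace(L) = 2|E|.

[0, 3.7217, 5.3964, 5.7076, 6.2736, 7.1282, 7.7101, 8.2267, 8.6928, 9.1430]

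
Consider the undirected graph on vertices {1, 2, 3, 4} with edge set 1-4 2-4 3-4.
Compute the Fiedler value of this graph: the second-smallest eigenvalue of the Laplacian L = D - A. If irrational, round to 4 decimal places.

Each diagonal entry of L is the vertex degree and each off-diagonal entry is -1 where an edge is present, 0 otherwise; in the order [1, 2, 3, 4] the diagonal is [1, 1, 1, 3]. The smallest Laplacian eigenvalue is always 0. The next one, lambda_2 = 1, measures how hard the graph is to disconnect: larger values mean better connectivity. There is one zero in the spectrum, matching the 1 component.

1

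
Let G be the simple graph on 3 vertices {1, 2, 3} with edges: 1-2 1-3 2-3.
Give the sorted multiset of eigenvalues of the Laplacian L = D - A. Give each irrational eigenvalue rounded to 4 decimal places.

Reading degrees in the order [1, 2, 3] gives [2, 2, 2]; set D = diag(2, 2, 2) and form L = D - A. Diagonalising L (or applying a numerical eigensolver to the 3x3 matrix) gives the spectrum above. The eigenvalues sum to 6, which equals trace(L) = 2|E|.

[0, 3, 3]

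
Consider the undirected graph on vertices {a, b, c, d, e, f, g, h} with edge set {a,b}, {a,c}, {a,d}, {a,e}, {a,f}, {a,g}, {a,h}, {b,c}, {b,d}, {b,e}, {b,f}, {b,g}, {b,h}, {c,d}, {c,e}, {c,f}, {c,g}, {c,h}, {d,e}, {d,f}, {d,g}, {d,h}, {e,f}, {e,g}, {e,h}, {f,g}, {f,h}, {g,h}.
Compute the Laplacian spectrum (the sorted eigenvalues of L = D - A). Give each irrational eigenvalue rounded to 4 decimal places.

[0, 8, 8, 8, 8, 8, 8, 8]

Reading degrees in the order [a, b, c, d, e, f, g, h] gives [7, 7, 7, 7, 7, 7, 7, 7]; set D = diag(7, 7, 7, 7, 7, 7, 7, 7) and form L = D - A. L is symmetric positive semidefinite, so every eigenvalue is real and nonnegative. The single zero eigenvalue shows the graph is connected. The eigenvalues sum to 56, which equals trace(L) = 2|E|. There is one zero in the spectrum, matching the 1 component.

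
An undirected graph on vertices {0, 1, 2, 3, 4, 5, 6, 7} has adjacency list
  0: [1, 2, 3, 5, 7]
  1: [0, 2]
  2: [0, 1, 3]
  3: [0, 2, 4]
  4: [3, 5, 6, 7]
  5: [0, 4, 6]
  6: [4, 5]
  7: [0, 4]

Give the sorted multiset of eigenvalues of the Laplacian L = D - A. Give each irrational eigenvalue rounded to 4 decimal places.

[0, 0.9325, 1.7796, 2.4524, 3.4298, 4, 4.9476, 6.4581]

Reading degrees in the order [0, 1, 2, 3, 4, 5, 6, 7] gives [5, 2, 3, 3, 4, 3, 2, 2]; set D = diag(5, 2, 3, 3, 4, 3, 2, 2) and form L = D - A. Diagonalising L (or applying a numerical eigensolver to the 8x8 matrix) gives the spectrum above. The single zero eigenvalue shows the graph is connected. The largest eigenvalue, 6.4581, is at most the vertex count 8.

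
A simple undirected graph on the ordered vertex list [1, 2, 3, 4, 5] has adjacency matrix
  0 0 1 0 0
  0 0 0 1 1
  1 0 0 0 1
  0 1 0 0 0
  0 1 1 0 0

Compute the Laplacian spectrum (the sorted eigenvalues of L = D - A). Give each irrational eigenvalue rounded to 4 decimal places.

Each diagonal entry of L is the vertex degree and each off-diagonal entry is -1 where an edge is present, 0 otherwise; in the order [1, 2, 3, 4, 5] the diagonal is [1, 2, 2, 1, 2]. The multiplicity of 0 as a Laplacian eigenvalue equals the number of connected components. The eigenvalues sum to 8, which equals trace(L) = 2|E|. By the matrix-tree theorem the graph has (1/5) * product of the nonzero eigenvalues = 1 spanning tree.

[0, 0.3820, 1.3820, 2.6180, 3.6180]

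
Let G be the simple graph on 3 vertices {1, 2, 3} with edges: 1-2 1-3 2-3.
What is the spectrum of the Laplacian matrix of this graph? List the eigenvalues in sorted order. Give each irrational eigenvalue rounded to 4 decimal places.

[0, 3, 3]

Reading degrees in the order [1, 2, 3] gives [2, 2, 2]; set D = diag(2, 2, 2) and form L = D - A. Diagonalising L (or applying a numerical eigensolver to the 3x3 matrix) gives the spectrum above. By the matrix-tree theorem the graph has (1/3) * product of the nonzero eigenvalues = 3 spanning trees. The eigenvalues sum to 6, which equals trace(L) = 2|E|.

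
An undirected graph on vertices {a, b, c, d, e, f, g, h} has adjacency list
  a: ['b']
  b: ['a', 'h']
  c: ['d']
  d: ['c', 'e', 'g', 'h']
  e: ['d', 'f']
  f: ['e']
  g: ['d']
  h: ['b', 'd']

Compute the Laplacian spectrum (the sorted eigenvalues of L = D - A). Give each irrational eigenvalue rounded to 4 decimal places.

Each diagonal entry of L is the vertex degree and each off-diagonal entry is -1 where an edge is present, 0 otherwise; in the order [a, b, c, d, e, f, g, h] the diagonal is [1, 2, 1, 4, 2, 1, 1, 2]. The multiplicity of 0 as a Laplacian eigenvalue equals the number of connected components. There is one zero in the spectrum, matching the 1 component.

[0, 0.2538, 0.5472, 1, 1.4689, 2.4066, 3.1504, 5.1732]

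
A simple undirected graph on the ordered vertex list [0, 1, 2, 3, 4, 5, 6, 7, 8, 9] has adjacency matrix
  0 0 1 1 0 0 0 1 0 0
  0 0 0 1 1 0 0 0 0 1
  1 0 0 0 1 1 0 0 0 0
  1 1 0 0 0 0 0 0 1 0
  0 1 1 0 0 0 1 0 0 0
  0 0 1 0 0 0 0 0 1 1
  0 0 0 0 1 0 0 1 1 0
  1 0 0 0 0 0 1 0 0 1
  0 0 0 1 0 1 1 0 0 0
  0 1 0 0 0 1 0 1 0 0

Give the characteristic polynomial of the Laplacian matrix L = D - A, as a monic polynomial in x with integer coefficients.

x^10 - 30x^9 + 390x^8 - 2880x^7 + 13305x^6 - 39882x^5 + 77640x^4 - 94800x^3 + 66000x^2 - 20000x

With the vertex order [0, 1, 2, 3, 4, 5, 6, 7, 8, 9], the degrees are [3, 3, 3, 3, 3, 3, 3, 3, 3, 3], giving D = diag(3, 3, 3, 3, 3, 3, 3, 3, 3, 3) and L = D - A. L has integer entries, so p(x) = det(xI - L) has integer coefficients. Expanding the determinant yields x^10 - 30x^9 + 390x^8 - 2880x^7 + 13305x^6 - 39882x^5 + 77640x^4 - 94800x^3 + 66000x^2 - 20000x. The coefficient of x^9 equals -trace(L) = -30, matching the sum of degrees. By the matrix-tree theorem the graph has (1/10) * product of the nonzero eigenvalues = 2000 spanning trees. The largest eigenvalue, 5, is at most the vertex count 10.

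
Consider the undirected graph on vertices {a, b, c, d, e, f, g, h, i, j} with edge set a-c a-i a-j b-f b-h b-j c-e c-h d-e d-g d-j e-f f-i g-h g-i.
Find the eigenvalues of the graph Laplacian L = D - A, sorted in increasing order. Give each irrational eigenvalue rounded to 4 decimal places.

With the vertex order [a, b, c, d, e, f, g, h, i, j], the degrees are [3, 3, 3, 3, 3, 3, 3, 3, 3, 3], giving D = diag(3, 3, 3, 3, 3, 3, 3, 3, 3, 3) and L = D - A. The multiplicity of 0 as a Laplacian eigenvalue equals the number of connected components. The single zero eigenvalue shows the graph is connected.

[0, 2, 2, 2, 2, 2, 5, 5, 5, 5]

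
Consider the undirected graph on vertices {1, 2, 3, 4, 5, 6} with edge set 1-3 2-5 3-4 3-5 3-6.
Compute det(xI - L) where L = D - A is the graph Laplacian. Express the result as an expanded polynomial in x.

Reading degrees in the order [1, 2, 3, 4, 5, 6] gives [1, 1, 4, 1, 2, 1]; set D = diag(1, 1, 4, 1, 2, 1) and form L = D - A. Computing det(xI - L) by cofactor expansion (or equivalently via sum-over-permutations) gives x^6 - 10x^5 + 33x^4 - 46x^3 + 28x^2 - 6x. Since p(0) = det(-L) = 0, x divides p(x).

x^6 - 10x^5 + 33x^4 - 46x^3 + 28x^2 - 6x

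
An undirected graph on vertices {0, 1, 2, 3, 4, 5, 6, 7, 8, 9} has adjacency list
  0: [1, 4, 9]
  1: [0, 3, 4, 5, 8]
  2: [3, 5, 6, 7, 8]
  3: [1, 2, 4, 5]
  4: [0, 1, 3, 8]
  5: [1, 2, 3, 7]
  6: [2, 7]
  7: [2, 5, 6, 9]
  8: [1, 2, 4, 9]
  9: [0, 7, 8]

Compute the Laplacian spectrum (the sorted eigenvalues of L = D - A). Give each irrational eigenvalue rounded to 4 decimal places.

Reading degrees in the order [0, 1, 2, 3, 4, 5, 6, 7, 8, 9] gives [3, 5, 5, 4, 4, 4, 2, 4, 4, 3]; set D = diag(3, 5, 5, 4, 4, 4, 2, 4, 4, 3) and form L = D - A. L is symmetric positive semidefinite, so every eigenvalue is real and nonnegative. By the matrix-tree theorem the graph has (1/10) * product of the nonzero eigenvalues = 14461 spanning trees.

[0, 1.2333, 2.1351, 2.8938, 3.4860, 4.7024, 5, 5.3357, 6.1015, 7.1122]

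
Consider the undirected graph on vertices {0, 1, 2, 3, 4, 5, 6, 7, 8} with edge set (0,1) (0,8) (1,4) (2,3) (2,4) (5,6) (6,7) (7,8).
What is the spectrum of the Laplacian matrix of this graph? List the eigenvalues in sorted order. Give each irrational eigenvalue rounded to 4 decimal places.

[0, 0.1206, 0.4679, 1, 1.6527, 2.3473, 3, 3.5321, 3.8794]

Reading degrees in the order [0, 1, 2, 3, 4, 5, 6, 7, 8] gives [2, 2, 2, 1, 2, 1, 2, 2, 2]; set D = diag(2, 2, 2, 1, 2, 1, 2, 2, 2) and form L = D - A. The multiplicity of 0 as a Laplacian eigenvalue equals the number of connected components. The largest eigenvalue, 3.8794, is at most the vertex count 9. The eigenvalues sum to 16, which equals trace(L) = 2|E|.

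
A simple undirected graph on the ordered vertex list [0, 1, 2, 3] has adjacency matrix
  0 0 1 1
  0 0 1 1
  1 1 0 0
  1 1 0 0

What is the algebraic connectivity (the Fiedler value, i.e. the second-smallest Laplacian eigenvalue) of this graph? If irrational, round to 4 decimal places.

2

Reading degrees in the order [0, 1, 2, 3] gives [2, 2, 2, 2]; set D = diag(2, 2, 2, 2) and form L = D - A. The sorted Laplacian eigenvalues are [0, 2, 2, 4]; the algebraic connectivity is the second entry, 2. The eigenvalues sum to 8, which equals trace(L) = 2|E|.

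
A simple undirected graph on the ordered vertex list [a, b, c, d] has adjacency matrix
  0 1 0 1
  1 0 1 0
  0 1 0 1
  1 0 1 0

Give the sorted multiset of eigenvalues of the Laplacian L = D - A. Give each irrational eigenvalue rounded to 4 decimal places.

[0, 2, 2, 4]

With the vertex order [a, b, c, d], the degrees are [2, 2, 2, 2], giving D = diag(2, 2, 2, 2) and L = D - A. Diagonalising L (or applying a numerical eigensolver to the 4x4 matrix) gives the spectrum above. The eigenvalues sum to 8, which equals trace(L) = 2|E|. There is one zero in the spectrum, matching the 1 component.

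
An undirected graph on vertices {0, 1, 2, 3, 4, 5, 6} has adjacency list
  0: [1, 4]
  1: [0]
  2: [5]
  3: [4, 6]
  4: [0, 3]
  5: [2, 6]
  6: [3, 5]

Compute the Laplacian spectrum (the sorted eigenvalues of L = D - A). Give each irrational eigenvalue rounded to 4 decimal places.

With the vertex order [0, 1, 2, 3, 4, 5, 6], the degrees are [2, 1, 1, 2, 2, 2, 2], giving D = diag(2, 1, 1, 2, 2, 2, 2) and L = D - A. L is symmetric positive semidefinite, so every eigenvalue is real and nonnegative. By the matrix-tree theorem the graph has (1/7) * product of the nonzero eigenvalues = 1 spanning tree.

[0, 0.1981, 0.7530, 1.5550, 2.4450, 3.2470, 3.8019]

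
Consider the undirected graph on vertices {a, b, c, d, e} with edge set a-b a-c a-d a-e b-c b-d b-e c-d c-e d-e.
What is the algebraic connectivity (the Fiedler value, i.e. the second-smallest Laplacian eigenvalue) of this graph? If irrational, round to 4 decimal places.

Reading degrees in the order [a, b, c, d, e] gives [4, 4, 4, 4, 4]; set D = diag(4, 4, 4, 4, 4) and form L = D - A. Computing the eigenvalues of L and sorting gives [0, 5, 5, 5, 5]. The Fiedler value lambda_2 = 5 is strictly positive, so the graph is connected. There is one zero in the spectrum, matching the 1 component. By the matrix-tree theorem the graph has (1/5) * product of the nonzero eigenvalues = 125 spanning trees.

5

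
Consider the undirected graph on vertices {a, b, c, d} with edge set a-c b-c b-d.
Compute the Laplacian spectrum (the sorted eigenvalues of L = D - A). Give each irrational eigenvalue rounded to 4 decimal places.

Each diagonal entry of L is the vertex degree and each off-diagonal entry is -1 where an edge is present, 0 otherwise; in the order [a, b, c, d] the diagonal is [1, 2, 2, 1]. Diagonalising L (or applying a numerical eigensolver to the 4x4 matrix) gives the spectrum above. The single zero eigenvalue shows the graph is connected. By the matrix-tree theorem the graph has (1/4) * product of the nonzero eigenvalues = 1 spanning tree. The largest eigenvalue, 3.4142, is at most the vertex count 4.

[0, 0.5858, 2, 3.4142]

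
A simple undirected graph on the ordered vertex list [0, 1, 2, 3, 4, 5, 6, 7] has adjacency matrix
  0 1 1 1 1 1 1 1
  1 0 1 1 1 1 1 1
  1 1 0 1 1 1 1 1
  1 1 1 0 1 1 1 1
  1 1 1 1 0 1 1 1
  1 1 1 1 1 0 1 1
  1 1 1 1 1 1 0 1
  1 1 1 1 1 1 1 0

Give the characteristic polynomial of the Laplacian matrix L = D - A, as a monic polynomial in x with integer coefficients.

Reading degrees in the order [0, 1, 2, 3, 4, 5, 6, 7] gives [7, 7, 7, 7, 7, 7, 7, 7]; set D = diag(7, 7, 7, 7, 7, 7, 7, 7) and form L = D - A. The eigenvalues of L are [0, 8, 8, 8, 8, 8, 8, 8]; the characteristic polynomial is the product of (x - lambda_i), which multiplies out to x^8 - 56x^7 + 1344x^6 - 17920x^5 + 143360x^4 - 688128x^3 + 1835008x^2 - 2097152x. The coefficient of x^7 equals -trace(L) = -56, matching the sum of degrees. The eigenvalues sum to 56, which equals trace(L) = 2|E|. By the matrix-tree theorem the graph has (1/8) * product of the nonzero eigenvalues = 262144 spanning trees.

x^8 - 56x^7 + 1344x^6 - 17920x^5 + 143360x^4 - 688128x^3 + 1835008x^2 - 2097152x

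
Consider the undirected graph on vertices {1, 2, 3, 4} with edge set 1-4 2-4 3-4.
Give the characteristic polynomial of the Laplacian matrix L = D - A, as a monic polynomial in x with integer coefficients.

x^4 - 6x^3 + 9x^2 - 4x

Reading degrees in the order [1, 2, 3, 4] gives [1, 1, 1, 3]; set D = diag(1, 1, 1, 3) and form L = D - A. L has integer entries, so p(x) = det(xI - L) has integer coefficients. Expanding the determinant yields x^4 - 6x^3 + 9x^2 - 4x. The constant term is 0 because L is singular (the all-ones vector lies in its kernel). The largest eigenvalue, 4, is at most the vertex count 4.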